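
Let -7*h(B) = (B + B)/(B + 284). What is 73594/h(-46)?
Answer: 30651901/23 ≈ 1.3327e+6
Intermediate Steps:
h(B) = -2*B/(7*(284 + B)) (h(B) = -(B + B)/(7*(B + 284)) = -2*B/(7*(284 + B)))
73594/h(-46) = 73594/((-2*(-46)/(1988 + 7*(-46)))) = 73594/((-2*(-46)/(1988 - 322))) = 73594/((-2*(-46)/1666)) = 73594/((-2*(-46)*1/1666)) = 73594/(46/833) = 73594*(833/46) = 30651901/23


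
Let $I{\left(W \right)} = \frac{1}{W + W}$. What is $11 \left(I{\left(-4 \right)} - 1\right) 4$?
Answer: $- \frac{99}{2} \approx -49.5$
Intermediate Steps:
$I{\left(W \right)} = \frac{1}{2 W}$
$11 \left(I{\left(-4 \right)} - 1\right) 4 = 11 \left(\frac{1}{2 \left(-4\right)} - 1\right) 4 = 11 \left(\frac{1}{2} \left(- \frac{1}{4}\right) - 1\right) 4 = 11 \left(- \frac{1}{8} - 1\right) 4 = 11 \left(\left(- \frac{9}{8}\right) 4\right) = 11 \left(- \frac{9}{2}\right) = - \frac{99}{2}$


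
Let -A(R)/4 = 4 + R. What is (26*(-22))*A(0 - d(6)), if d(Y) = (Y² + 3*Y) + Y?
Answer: -128128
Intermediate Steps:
d(Y) = Y² + 4*Y
A(R) = -16 - 4*R (A(R) = -4*(4 + R) = -16 - 4*R)
(26*(-22))*A(0 - d(6)) = (26*(-22))*(-16 - 4*(0 - 6*(4 + 6))) = -572*(-16 - 4*(0 - 6*10)) = -572*(-16 - 4*(0 - 1*60)) = -572*(-16 - 4*(0 - 60)) = -572*(-16 - 4*(-60)) = -572*(-16 + 240) = -572*224 = -128128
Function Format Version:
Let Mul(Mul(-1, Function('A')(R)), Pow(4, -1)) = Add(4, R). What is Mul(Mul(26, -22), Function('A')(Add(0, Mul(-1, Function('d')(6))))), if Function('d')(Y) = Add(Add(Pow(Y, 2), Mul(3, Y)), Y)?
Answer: -128128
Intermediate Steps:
Function('d')(Y) = Add(Pow(Y, 2), Mul(4, Y))
Function('A')(R) = Add(-16, Mul(-4, R)) (Function('A')(R) = Mul(-4, Add(4, R)) = Add(-16, Mul(-4, R)))
Mul(Mul(26, -22), Function('A')(Add(0, Mul(-1, Function('d')(6))))) = Mul(Mul(26, -22), Add(-16, Mul(-4, Add(0, Mul(-1, Mul(6, Add(4, 6))))))) = Mul(-572, Add(-16, Mul(-4, Add(0, Mul(-1, Mul(6, 10)))))) = Mul(-572, Add(-16, Mul(-4, Add(0, Mul(-1, 60))))) = Mul(-572, Add(-16, Mul(-4, Add(0, -60)))) = Mul(-572, Add(-16, Mul(-4, -60))) = Mul(-572, Add(-16, 240)) = Mul(-572, 224) = -128128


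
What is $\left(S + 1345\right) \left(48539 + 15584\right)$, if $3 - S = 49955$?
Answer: $-3116826661$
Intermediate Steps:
$S = -49952$ ($S = 3 - 49955 = -49952$)
$\left(S + 1345\right) \left(48539 + 15584\right) = \left(-49952 + 1345\right) \left(48539 + 15584\right) = \left(-48607\right) 64123 = -3116826661$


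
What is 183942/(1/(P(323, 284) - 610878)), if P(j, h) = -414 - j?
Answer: -112501686330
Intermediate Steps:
183942/(1/(P(323, 284) - 610878)) = 183942/(1/((-414 - 1*323) - 610878)) = 183942/(1/((-414 - 323) - 610878)) = 183942/(1/(-737 - 610878)) = 183942/(1/(-611615)) = 183942/(-1/611615) = 183942*(-611615) = -112501686330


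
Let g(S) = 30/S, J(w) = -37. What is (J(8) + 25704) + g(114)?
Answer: 487678/19 ≈ 25667.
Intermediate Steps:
(J(8) + 25704) + g(114) = (-37 + 25704) + 30/114 = 25667 + 30*(1/114) = 25667 + 5/19 = 487678/19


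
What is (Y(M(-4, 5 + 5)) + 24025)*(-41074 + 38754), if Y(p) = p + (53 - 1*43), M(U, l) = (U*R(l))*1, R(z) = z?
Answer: -55668400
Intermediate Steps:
M(U, l) = U*l (M(U, l) = (U*l)*1 = U*l)
Y(p) = 10 + p (Y(p) = p + (53 - 43) = p + 10 = 10 + p)
(Y(M(-4, 5 + 5)) + 24025)*(-41074 + 38754) = ((10 - 4*(5 + 5)) + 24025)*(-41074 + 38754) = ((10 - 4*10) + 24025)*(-2320) = ((10 - 40) + 24025)*(-2320) = (-30 + 24025)*(-2320) = 23995*(-2320) = -55668400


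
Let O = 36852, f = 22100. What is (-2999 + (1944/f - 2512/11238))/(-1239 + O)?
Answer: -93108088591/1105604694675 ≈ -0.084215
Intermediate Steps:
(-2999 + (1944/f - 2512/11238))/(-1239 + O) = (-2999 + (1944/22100 - 2512/11238))/(-1239 + 36852) = (-2999 + (1944*(1/22100) - 2512*1/11238))/35613 = (-2999 + (486/5525 - 1256/5619))*(1/35613) = (-2999 - 4208566/31044975)*(1/35613) = -93108088591/31044975*1/35613 = -93108088591/1105604694675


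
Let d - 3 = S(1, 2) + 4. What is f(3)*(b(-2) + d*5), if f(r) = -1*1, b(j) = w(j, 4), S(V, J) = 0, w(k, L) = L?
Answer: -39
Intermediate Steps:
b(j) = 4
f(r) = -1
d = 7 (d = 3 + (0 + 4) = 3 + 4 = 7)
f(3)*(b(-2) + d*5) = -(4 + 7*5) = -(4 + 35) = -1*39 = -39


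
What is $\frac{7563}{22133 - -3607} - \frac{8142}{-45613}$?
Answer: $\frac{184848733}{391359540} \approx 0.47232$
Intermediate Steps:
$\frac{7563}{22133 - -3607} - \frac{8142}{-45613} = \frac{7563}{22133 + 3607} - - \frac{8142}{45613} = \frac{7563}{25740} + \frac{8142}{45613} = 7563 \cdot \frac{1}{25740} + \frac{8142}{45613} = \frac{2521}{8580} + \frac{8142}{45613} = \frac{184848733}{391359540}$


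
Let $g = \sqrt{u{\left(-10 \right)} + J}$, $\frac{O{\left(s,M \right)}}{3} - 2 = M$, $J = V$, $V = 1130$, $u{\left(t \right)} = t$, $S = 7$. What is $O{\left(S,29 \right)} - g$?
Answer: $93 - 4 \sqrt{70} \approx 59.534$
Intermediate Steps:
$J = 1130$
$O{\left(s,M \right)} = 6 + 3 M$
$g = 4 \sqrt{70}$ ($g = \sqrt{-10 + 1130} = \sqrt{1120} = 4 \sqrt{70} \approx 33.466$)
$O{\left(S,29 \right)} - g = \left(6 + 3 \cdot 29\right) - 4 \sqrt{70} = \left(6 + 87\right) - 4 \sqrt{70} = 93 - 4 \sqrt{70}$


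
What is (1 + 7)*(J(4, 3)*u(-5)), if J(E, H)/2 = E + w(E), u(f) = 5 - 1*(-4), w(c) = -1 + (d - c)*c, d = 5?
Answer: 1008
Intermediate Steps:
w(c) = -1 + c*(5 - c) (w(c) = -1 + (5 - c)*c = -1 + c*(5 - c))
u(f) = 9 (u(f) = 5 + 4 = 9)
J(E, H) = -2 - 2*E² + 12*E (J(E, H) = 2*(E + (-1 - E² + 5*E)) = 2*(-1 - E² + 6*E) = -2 - 2*E² + 12*E)
(1 + 7)*(J(4, 3)*u(-5)) = (1 + 7)*((-2 - 2*4² + 12*4)*9) = 8*((-2 - 2*16 + 48)*9) = 8*((-2 - 32 + 48)*9) = 8*(14*9) = 8*126 = 1008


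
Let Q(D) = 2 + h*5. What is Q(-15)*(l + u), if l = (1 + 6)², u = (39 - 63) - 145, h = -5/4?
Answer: 510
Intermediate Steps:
h = -5/4 (h = -5*¼ = -5/4 ≈ -1.2500)
u = -169 (u = -24 - 145 = -169)
Q(D) = -17/4 (Q(D) = 2 - 5/4*5 = 2 - 25/4 = -17/4)
l = 49 (l = 7² = 49)
Q(-15)*(l + u) = -17*(49 - 169)/4 = -17/4*(-120) = 510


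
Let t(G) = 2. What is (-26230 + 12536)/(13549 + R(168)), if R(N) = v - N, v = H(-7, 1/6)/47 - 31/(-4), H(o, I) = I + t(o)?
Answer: -7723416/7551281 ≈ -1.0228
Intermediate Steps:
H(o, I) = 2 + I (H(o, I) = I + 2 = 2 + I)
v = 4397/564 (v = (2 + 1/6)/47 - 31/(-4) = (2 + ⅙)*(1/47) - 31*(-¼) = (13/6)*(1/47) + 31/4 = 13/282 + 31/4 = 4397/564 ≈ 7.7961)
R(N) = 4397/564 - N
(-26230 + 12536)/(13549 + R(168)) = (-26230 + 12536)/(13549 + (4397/564 - 1*168)) = -13694/(13549 + (4397/564 - 168)) = -13694/(13549 - 90355/564) = -13694/7551281/564 = -13694*564/7551281 = -7723416/7551281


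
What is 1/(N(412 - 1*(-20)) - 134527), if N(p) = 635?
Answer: -1/133892 ≈ -7.4687e-6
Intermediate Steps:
1/(N(412 - 1*(-20)) - 134527) = 1/(635 - 134527) = 1/(-133892) = -1/133892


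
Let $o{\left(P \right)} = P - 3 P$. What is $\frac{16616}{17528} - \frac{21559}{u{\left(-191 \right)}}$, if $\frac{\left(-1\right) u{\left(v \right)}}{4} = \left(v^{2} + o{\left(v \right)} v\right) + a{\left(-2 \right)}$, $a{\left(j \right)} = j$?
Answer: $\frac{255864995}{319737012} \approx 0.80024$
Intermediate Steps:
$o{\left(P \right)} = - 2 P$
$u{\left(v \right)} = 8 + 4 v^{2}$ ($u{\left(v \right)} = - 4 \left(\left(v^{2} + - 2 v v\right) - 2\right) = - 4 \left(\left(v^{2} - 2 v^{2}\right) - 2\right) = - 4 \left(- v^{2} - 2\right) = - 4 \left(-2 - v^{2}\right) = 8 + 4 v^{2}$)
$\frac{16616}{17528} - \frac{21559}{u{\left(-191 \right)}} = \frac{16616}{17528} - \frac{21559}{8 + 4 \left(-191\right)^{2}} = 16616 \cdot \frac{1}{17528} - \frac{21559}{8 + 4 \cdot 36481} = \frac{2077}{2191} - \frac{21559}{8 + 145924} = \frac{2077}{2191} - \frac{21559}{145932} = \frac{255864995}{319737012}$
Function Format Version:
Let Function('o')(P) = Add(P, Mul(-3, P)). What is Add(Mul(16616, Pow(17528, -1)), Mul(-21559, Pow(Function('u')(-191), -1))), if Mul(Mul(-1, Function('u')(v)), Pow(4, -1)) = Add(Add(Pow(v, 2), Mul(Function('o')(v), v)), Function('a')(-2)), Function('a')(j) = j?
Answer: Rational(255864995, 319737012) ≈ 0.80024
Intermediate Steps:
Function('o')(P) = Mul(-2, P)
Function('u')(v) = Add(8, Mul(4, Pow(v, 2))) (Function('u')(v) = Mul(-4, Add(Add(Pow(v, 2), Mul(Mul(-2, v), v)), -2)) = Mul(-4, Add(Add(Pow(v, 2), Mul(-2, Pow(v, 2))), -2)) = Mul(-4, Add(Mul(-1, Pow(v, 2)), -2)) = Mul(-4, Add(-2, Mul(-1, Pow(v, 2)))) = Add(8, Mul(4, Pow(v, 2))))
Add(Mul(16616, Pow(17528, -1)), Mul(-21559, Pow(Function('u')(-191), -1))) = Add(Mul(16616, Pow(17528, -1)), Mul(-21559, Pow(Add(8, Mul(4, Pow(-191, 2))), -1))) = Add(Mul(16616, Rational(1, 17528)), Mul(-21559, Pow(Add(8, Mul(4, 36481)), -1))) = Add(Rational(2077, 2191), Mul(-21559, Pow(Add(8, 145924), -1))) = Add(Rational(2077, 2191), Mul(-21559, Pow(145932, -1))) = Add(Rational(2077, 2191), Mul(-21559, Rational(1, 145932))) = Add(Rational(2077, 2191), Rational(-21559, 145932)) = Rational(255864995, 319737012)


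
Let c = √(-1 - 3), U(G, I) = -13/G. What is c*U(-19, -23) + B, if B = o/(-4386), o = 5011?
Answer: -5011/4386 + 26*I/19 ≈ -1.1425 + 1.3684*I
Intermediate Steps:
c = 2*I (c = √(-4) = 2*I ≈ 2.0*I)
B = -5011/4386 (B = 5011/(-4386) = 5011*(-1/4386) = -5011/4386 ≈ -1.1425)
c*U(-19, -23) + B = (2*I)*(-13/(-19)) - 5011/4386 = (2*I)*(-13*(-1/19)) - 5011/4386 = (2*I)*(13/19) - 5011/4386 = 26*I/19 - 5011/4386 = -5011/4386 + 26*I/19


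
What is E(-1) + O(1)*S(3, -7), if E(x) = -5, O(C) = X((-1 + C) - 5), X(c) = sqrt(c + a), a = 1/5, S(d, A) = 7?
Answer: -5 + 14*I*sqrt(30)/5 ≈ -5.0 + 15.336*I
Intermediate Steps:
a = 1/5 ≈ 0.20000
X(c) = sqrt(1/5 + c) (X(c) = sqrt(c + 1/5) = sqrt(1/5 + c))
O(C) = sqrt(-145 + 25*C)/5 (O(C) = sqrt(5 + 25*((-1 + C) - 5))/5 = sqrt(5 + 25*(-6 + C))/5 = sqrt(5 + (-150 + 25*C))/5 = sqrt(-145 + 25*C)/5)
E(-1) + O(1)*S(3, -7) = -5 + (sqrt(-145 + 25*1)/5)*7 = -5 + (sqrt(-145 + 25)/5)*7 = -5 + (sqrt(-120)/5)*7 = -5 + ((2*I*sqrt(30))/5)*7 = -5 + (2*I*sqrt(30)/5)*7 = -5 + 14*I*sqrt(30)/5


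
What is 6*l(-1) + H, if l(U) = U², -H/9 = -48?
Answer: 438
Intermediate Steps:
H = 432 (H = -9*(-48) = 432)
6*l(-1) + H = 6*(-1)² + 432 = 6*1 + 432 = 6 + 432 = 438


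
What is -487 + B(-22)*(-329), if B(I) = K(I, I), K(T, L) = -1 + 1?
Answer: -487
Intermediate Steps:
K(T, L) = 0
B(I) = 0
-487 + B(-22)*(-329) = -487 + 0*(-329) = -487 + 0 = -487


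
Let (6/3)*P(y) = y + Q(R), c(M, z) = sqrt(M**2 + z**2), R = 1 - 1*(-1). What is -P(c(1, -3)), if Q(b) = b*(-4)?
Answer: 4 - sqrt(10)/2 ≈ 2.4189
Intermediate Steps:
R = 2 (R = 1 + 1 = 2)
Q(b) = -4*b
P(y) = -4 + y/2 (P(y) = (y - 4*2)/2 = (y - 8)/2 = (-8 + y)/2 = -4 + y/2)
-P(c(1, -3)) = -(-4 + sqrt(1**2 + (-3)**2)/2) = -(-4 + sqrt(1 + 9)/2) = -(-4 + sqrt(10)/2) = 4 - sqrt(10)/2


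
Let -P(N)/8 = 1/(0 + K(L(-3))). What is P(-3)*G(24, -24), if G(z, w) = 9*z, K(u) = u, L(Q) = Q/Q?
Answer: -1728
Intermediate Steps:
L(Q) = 1
P(N) = -8 (P(N) = -8/(0 + 1) = -8/1 = -8*1 = -8)
P(-3)*G(24, -24) = -72*24 = -8*216 = -1728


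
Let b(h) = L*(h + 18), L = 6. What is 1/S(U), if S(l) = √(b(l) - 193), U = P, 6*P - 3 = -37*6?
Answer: -I*√19/76 ≈ -0.057354*I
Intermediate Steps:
P = -73/2 (P = ½ + (-37*6)/6 = ½ + (⅙)*(-222) = ½ - 37 = -73/2 ≈ -36.500)
U = -73/2 ≈ -36.500
b(h) = 108 + 6*h (b(h) = 6*(h + 18) = 6*(18 + h) = 108 + 6*h)
S(l) = √(-85 + 6*l) (S(l) = √((108 + 6*l) - 193) = √(-85 + 6*l))
1/S(U) = 1/(√(-85 + 6*(-73/2))) = 1/(√(-85 - 219)) = 1/(√(-304)) = 1/(4*I*√19) = -I*√19/76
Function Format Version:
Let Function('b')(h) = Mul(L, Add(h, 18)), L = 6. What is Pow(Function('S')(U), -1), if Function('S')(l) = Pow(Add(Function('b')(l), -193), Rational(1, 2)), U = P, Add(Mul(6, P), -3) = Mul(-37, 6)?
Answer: Mul(Rational(-1, 76), I, Pow(19, Rational(1, 2))) ≈ Mul(-0.057354, I)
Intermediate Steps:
P = Rational(-73, 2) (P = Add(Rational(1, 2), Mul(Rational(1, 6), Mul(-37, 6))) = Add(Rational(1, 2), Mul(Rational(1, 6), -222)) = Add(Rational(1, 2), -37) = Rational(-73, 2) ≈ -36.500)
U = Rational(-73, 2) ≈ -36.500
Function('b')(h) = Add(108, Mul(6, h)) (Function('b')(h) = Mul(6, Add(h, 18)) = Mul(6, Add(18, h)) = Add(108, Mul(6, h)))
Function('S')(l) = Pow(Add(-85, Mul(6, l)), Rational(1, 2)) (Function('S')(l) = Pow(Add(Add(108, Mul(6, l)), -193), Rational(1, 2)) = Pow(Add(-85, Mul(6, l)), Rational(1, 2)))
Pow(Function('S')(U), -1) = Pow(Pow(Add(-85, Mul(6, Rational(-73, 2))), Rational(1, 2)), -1) = Pow(Pow(Add(-85, -219), Rational(1, 2)), -1) = Pow(Pow(-304, Rational(1, 2)), -1) = Pow(Mul(4, I, Pow(19, Rational(1, 2))), -1) = Mul(Rational(-1, 76), I, Pow(19, Rational(1, 2)))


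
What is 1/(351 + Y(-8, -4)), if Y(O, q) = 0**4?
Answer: 1/351 ≈ 0.0028490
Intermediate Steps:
Y(O, q) = 0
1/(351 + Y(-8, -4)) = 1/(351 + 0) = 1/351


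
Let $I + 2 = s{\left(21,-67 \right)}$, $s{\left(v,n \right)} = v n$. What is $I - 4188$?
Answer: $-5597$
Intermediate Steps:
$s{\left(v,n \right)} = n v$
$I = -1409$ ($I = -2 - 1407 = -1409$)
$I - 4188 = -1409 - 4188 = -5597$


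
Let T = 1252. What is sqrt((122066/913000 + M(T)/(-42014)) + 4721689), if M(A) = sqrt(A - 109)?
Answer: sqrt(4342172027263552041819105 - 65665439936250*sqrt(127))/958969550 ≈ 2172.9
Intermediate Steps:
M(A) = sqrt(-109 + A)
sqrt((122066/913000 + M(T)/(-42014)) + 4721689) = sqrt((122066/913000 + sqrt(-109 + 1252)/(-42014)) + 4721689) = sqrt((122066*(1/913000) + sqrt(1143)*(-1/42014)) + 4721689) = sqrt((61033/456500 + (3*sqrt(127))*(-1/42014)) + 4721689) = sqrt((61033/456500 - 3*sqrt(127)/42014) + 4721689) = sqrt(2155451089533/456500 - 3*sqrt(127)/42014)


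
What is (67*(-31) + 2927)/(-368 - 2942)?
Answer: -85/331 ≈ -0.25680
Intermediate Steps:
(67*(-31) + 2927)/(-368 - 2942) = (-2077 + 2927)/(-3310) = 850*(-1/3310) = -85/331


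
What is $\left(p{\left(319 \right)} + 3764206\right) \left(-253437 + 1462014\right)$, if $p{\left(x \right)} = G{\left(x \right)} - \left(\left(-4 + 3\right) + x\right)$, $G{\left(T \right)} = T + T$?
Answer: $4549719539502$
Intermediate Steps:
$G{\left(T \right)} = 2 T$
$p{\left(x \right)} = 1 + x$ ($p{\left(x \right)} = 2 x - \left(\left(-4 + 3\right) + x\right) = 2 x - \left(-1 + x\right) = 1 + x$)
$\left(p{\left(319 \right)} + 3764206\right) \left(-253437 + 1462014\right) = \left(\left(1 + 319\right) + 3764206\right) \left(-253437 + 1462014\right) = \left(320 + 3764206\right) 1208577 = 3764526 \cdot 1208577 = 4549719539502$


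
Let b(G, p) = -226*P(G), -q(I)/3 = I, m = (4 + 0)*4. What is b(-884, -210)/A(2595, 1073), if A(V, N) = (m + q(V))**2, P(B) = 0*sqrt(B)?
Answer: 0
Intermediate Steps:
m = 16 (m = 4*4 = 16)
q(I) = -3*I
P(B) = 0
b(G, p) = 0 (b(G, p) = -226*0 = 0)
A(V, N) = (16 - 3*V)**2
b(-884, -210)/A(2595, 1073) = 0/((-16 + 3*2595)**2) = 0/((-16 + 7785)**2) = 0/(7769**2) = 0/60357361 = 0*(1/60357361) = 0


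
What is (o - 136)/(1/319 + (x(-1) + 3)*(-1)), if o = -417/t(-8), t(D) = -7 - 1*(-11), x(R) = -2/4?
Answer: 306559/3186 ≈ 96.221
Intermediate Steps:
x(R) = -½ (x(R) = -2*¼ = -½)
t(D) = 4 (t(D) = -7 + 11 = 4)
o = -417/4 ≈ -104.25
(o - 136)/(1/319 + (x(-1) + 3)*(-1)) = (-417/4 - 136)/(1/319 + (-½ + 3)*(-1)) = -961/(4*(1/319 + (5/2)*(-1))) = -961/(4*(1/319 - 5/2)) = -961/(4*(-1593/638)) = -961/4*(-638/1593) = 306559/3186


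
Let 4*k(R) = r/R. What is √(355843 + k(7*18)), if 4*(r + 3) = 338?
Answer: √2510829349/84 ≈ 596.53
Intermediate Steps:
r = 163/2 (r = -3 + (¼)*338 = -3 + 169/2 = 163/2 ≈ 81.500)
k(R) = 163/(8*R) (k(R) = (163/(2*R))/4 = 163/(8*R))
√(355843 + k(7*18)) = √(355843 + 163/(8*((7*18)))) = √(355843 + (163/8)/126) = √(355843 + (163/8)*(1/126)) = √(355843 + 163/1008) = √(358689907/1008) = √2510829349/84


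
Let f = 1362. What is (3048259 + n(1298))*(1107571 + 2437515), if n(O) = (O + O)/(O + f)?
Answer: 7186218603768024/665 ≈ 1.0806e+13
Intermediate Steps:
n(O) = 2*O/(1362 + O) (n(O) = (O + O)/(O + 1362) = (2*O)/(1362 + O) = 2*O/(1362 + O))
(3048259 + n(1298))*(1107571 + 2437515) = (3048259 + 2*1298/(1362 + 1298))*(1107571 + 2437515) = (3048259 + 2*1298/2660)*3545086 = (3048259 + 2*1298*(1/2660))*3545086 = (3048259 + 649/665)*3545086 = (2027092884/665)*3545086 = 7186218603768024/665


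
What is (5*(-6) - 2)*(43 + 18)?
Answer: -1952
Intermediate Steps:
(5*(-6) - 2)*(43 + 18) = (-30 - 2)*61 = -32*61 = -1952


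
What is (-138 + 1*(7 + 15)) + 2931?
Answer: 2815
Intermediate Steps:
(-138 + 1*(7 + 15)) + 2931 = (-138 + 1*22) + 2931 = (-138 + 22) + 2931 = -116 + 2931 = 2815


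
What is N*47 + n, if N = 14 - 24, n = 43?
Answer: -427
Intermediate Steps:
N = -10
N*47 + n = -10*47 + 43 = -470 + 43 = -427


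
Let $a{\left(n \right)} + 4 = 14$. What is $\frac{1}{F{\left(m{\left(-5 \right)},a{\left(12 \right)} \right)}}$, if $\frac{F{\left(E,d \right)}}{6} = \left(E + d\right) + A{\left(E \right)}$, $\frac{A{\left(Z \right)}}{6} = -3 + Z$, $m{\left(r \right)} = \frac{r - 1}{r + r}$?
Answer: $- \frac{5}{114} \approx -0.04386$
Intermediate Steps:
$a{\left(n \right)} = 10$ ($a{\left(n \right)} = -4 + 14 = 10$)
$m{\left(r \right)} = \frac{-1 + r}{2 r}$
$A{\left(Z \right)} = -18 + 6 Z$ ($A{\left(Z \right)} = 6 \left(-3 + Z\right) = -18 + 6 Z$)
$F{\left(E,d \right)} = -108 + 6 d + 42 E$ ($F{\left(E,d \right)} = 6 \left(\left(E + d\right) + \left(-18 + 6 E\right)\right) = 6 \left(-18 + d + 7 E\right) = -108 + 6 d + 42 E$)
$\frac{1}{F{\left(m{\left(-5 \right)},a{\left(12 \right)} \right)}} = \frac{1}{-108 + 6 \cdot 10 + 42 \frac{-1 - 5}{2 \left(-5\right)}} = \frac{1}{-108 + 60 + 42 \cdot \frac{1}{2} \left(- \frac{1}{5}\right) \left(-6\right)} = \frac{1}{-108 + 60 + 42 \cdot \frac{3}{5}} = \frac{1}{-108 + 60 + \frac{126}{5}} = \frac{1}{- \frac{114}{5}} = - \frac{5}{114}$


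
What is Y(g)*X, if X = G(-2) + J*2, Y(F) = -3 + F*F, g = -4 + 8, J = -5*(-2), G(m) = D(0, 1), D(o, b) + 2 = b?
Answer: 247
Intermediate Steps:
D(o, b) = -2 + b
G(m) = -1 (G(m) = -2 + 1 = -1)
J = 10
g = 4
Y(F) = -3 + F**2
X = 19 (X = -1 + 10*2 = -1 + 20 = 19)
Y(g)*X = (-3 + 4**2)*19 = (-3 + 16)*19 = 13*19 = 247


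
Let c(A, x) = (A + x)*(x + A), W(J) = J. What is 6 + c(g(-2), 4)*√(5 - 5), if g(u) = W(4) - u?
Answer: 6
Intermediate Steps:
g(u) = 4 - u
c(A, x) = (A + x)² (c(A, x) = (A + x)*(A + x) = (A + x)²)
6 + c(g(-2), 4)*√(5 - 5) = 6 + ((4 - 1*(-2)) + 4)²*√(5 - 5) = 6 + ((4 + 2) + 4)²*√0 = 6 + (6 + 4)²*0 = 6 + 10²*0 = 6 + 100*0 = 6 + 0 = 6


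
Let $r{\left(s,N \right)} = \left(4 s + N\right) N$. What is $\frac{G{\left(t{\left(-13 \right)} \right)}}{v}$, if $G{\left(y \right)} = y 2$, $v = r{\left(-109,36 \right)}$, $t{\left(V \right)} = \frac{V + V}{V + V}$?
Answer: $- \frac{1}{7200} \approx -0.00013889$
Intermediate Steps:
$t{\left(V \right)} = 1$ ($t{\left(V \right)} = \frac{2 V}{2 V} = 2 V \frac{1}{2 V} = 1$)
$r{\left(s,N \right)} = N \left(N + 4 s\right)$ ($r{\left(s,N \right)} = \left(N + 4 s\right) N = N \left(N + 4 s\right)$)
$v = -14400$ ($v = 36 \left(36 + 4 \left(-109\right)\right) = 36 \left(36 - 436\right) = 36 \left(-400\right) = -14400$)
$G{\left(y \right)} = 2 y$
$\frac{G{\left(t{\left(-13 \right)} \right)}}{v} = \frac{2 \cdot 1}{-14400} = 2 \left(- \frac{1}{14400}\right) = - \frac{1}{7200}$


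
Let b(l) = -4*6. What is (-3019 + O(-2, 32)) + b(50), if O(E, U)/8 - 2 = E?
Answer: -3043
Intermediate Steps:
O(E, U) = 16 + 8*E
b(l) = -24
(-3019 + O(-2, 32)) + b(50) = (-3019 + (16 + 8*(-2))) - 24 = (-3019 + (16 - 16)) - 24 = (-3019 + 0) - 24 = -3019 - 24 = -3043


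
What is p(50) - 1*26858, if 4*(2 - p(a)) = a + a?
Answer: -26881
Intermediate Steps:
p(a) = 2 - a/2 (p(a) = 2 - (a + a)/4 = 2 - a/2)
p(50) - 1*26858 = (2 - 1/2*50) - 1*26858 = (2 - 25) - 26858 = -23 - 26858 = -26881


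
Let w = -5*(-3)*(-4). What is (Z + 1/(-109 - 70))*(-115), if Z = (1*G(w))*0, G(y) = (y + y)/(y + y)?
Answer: 115/179 ≈ 0.64246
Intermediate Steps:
w = -60 (w = 15*(-4) = -60)
G(y) = 1 (G(y) = (2*y)/((2*y)) = (2*y)*(1/(2*y)) = 1)
Z = 0 (Z = (1*1)*0 = 1*0 = 0)
(Z + 1/(-109 - 70))*(-115) = (0 + 1/(-109 - 70))*(-115) = (0 + 1/(-179))*(-115) = (0 - 1/179)*(-115) = -1/179*(-115) = 115/179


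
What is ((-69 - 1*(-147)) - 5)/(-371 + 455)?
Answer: 73/84 ≈ 0.86905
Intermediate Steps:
((-69 - 1*(-147)) - 5)/(-371 + 455) = ((-69 + 147) - 5)/84 = (78 - 5)*(1/84) = 73*(1/84) = 73/84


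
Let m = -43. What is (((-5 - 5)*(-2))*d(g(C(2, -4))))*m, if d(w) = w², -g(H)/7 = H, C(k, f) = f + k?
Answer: -168560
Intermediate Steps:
g(H) = -7*H
(((-5 - 5)*(-2))*d(g(C(2, -4))))*m = (((-5 - 5)*(-2))*(-7*(-4 + 2))²)*(-43) = ((-10*(-2))*(-7*(-2))²)*(-43) = (20*14²)*(-43) = (20*196)*(-43) = 3920*(-43) = -168560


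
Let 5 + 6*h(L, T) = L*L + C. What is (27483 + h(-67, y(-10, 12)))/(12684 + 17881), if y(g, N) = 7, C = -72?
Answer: 16931/18339 ≈ 0.92322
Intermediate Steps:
h(L, T) = -77/6 + L**2/6 (h(L, T) = -5/6 + (L*L - 72)/6 = -5/6 + (L**2 - 72)/6 = -5/6 + (-72 + L**2)/6 = -5/6 + (-12 + L**2/6) = -77/6 + L**2/6)
(27483 + h(-67, y(-10, 12)))/(12684 + 17881) = (27483 + (-77/6 + (1/6)*(-67)**2))/(12684 + 17881) = (27483 + (-77/6 + (1/6)*4489))/30565 = (27483 + (-77/6 + 4489/6))*(1/30565) = (27483 + 2206/3)*(1/30565) = (84655/3)*(1/30565) = 16931/18339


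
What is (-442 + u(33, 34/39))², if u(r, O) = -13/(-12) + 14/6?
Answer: 27699169/144 ≈ 1.9236e+5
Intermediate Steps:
u(r, O) = 41/12 (u(r, O) = -13*(-1/12) + 14*(⅙) = 13/12 + 7/3 = 41/12)
(-442 + u(33, 34/39))² = (-442 + 41/12)² = (-5263/12)² = 27699169/144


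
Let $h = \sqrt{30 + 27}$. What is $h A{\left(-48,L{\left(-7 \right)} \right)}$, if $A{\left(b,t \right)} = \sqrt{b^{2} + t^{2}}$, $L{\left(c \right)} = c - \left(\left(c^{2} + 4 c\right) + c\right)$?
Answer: $3 \sqrt{17385} \approx 395.56$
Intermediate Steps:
$h = \sqrt{57} \approx 7.5498$
$L{\left(c \right)} = - c^{2} - 4 c$ ($L{\left(c \right)} = c - \left(c^{2} + 5 c\right) = - c^{2} - 4 c$)
$h A{\left(-48,L{\left(-7 \right)} \right)} = \sqrt{57} \sqrt{\left(-48\right)^{2} + \left(\left(-1\right) \left(-7\right) \left(4 - 7\right)\right)^{2}} = \sqrt{57} \sqrt{2304 + \left(\left(-1\right) \left(-7\right) \left(-3\right)\right)^{2}} = \sqrt{57} \sqrt{2304 + \left(-21\right)^{2}} = \sqrt{57} \sqrt{2304 + 441} = \sqrt{57} \sqrt{2745} = \sqrt{57} \cdot 3 \sqrt{305} = 3 \sqrt{17385}$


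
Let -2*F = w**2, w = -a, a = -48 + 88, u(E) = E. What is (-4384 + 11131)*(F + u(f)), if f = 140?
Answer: -4453020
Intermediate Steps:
a = 40
w = -40 (w = -1*40 = -40)
F = -800 (F = -1/2*(-40)**2 = -1/2*1600 = -800)
(-4384 + 11131)*(F + u(f)) = (-4384 + 11131)*(-800 + 140) = 6747*(-660) = -4453020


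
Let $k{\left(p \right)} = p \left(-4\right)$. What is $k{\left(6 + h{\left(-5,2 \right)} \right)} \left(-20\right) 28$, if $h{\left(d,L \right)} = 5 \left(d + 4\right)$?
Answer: $2240$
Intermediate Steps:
$h{\left(d,L \right)} = 20 + 5 d$ ($h{\left(d,L \right)} = 5 \left(4 + d\right) = 20 + 5 d$)
$k{\left(p \right)} = - 4 p$
$k{\left(6 + h{\left(-5,2 \right)} \right)} \left(-20\right) 28 = - 4 \left(6 + \left(20 + 5 \left(-5\right)\right)\right) \left(-20\right) 28 = - 4 \left(6 + \left(20 - 25\right)\right) \left(-20\right) 28 = - 4 \left(6 - 5\right) \left(-20\right) 28 = \left(-4\right) 1 \left(-20\right) 28 = \left(-4\right) \left(-20\right) 28 = 80 \cdot 28 = 2240$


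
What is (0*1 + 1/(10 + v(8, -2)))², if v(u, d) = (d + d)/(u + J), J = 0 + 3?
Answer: 121/11236 ≈ 0.010769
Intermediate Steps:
J = 3
v(u, d) = 2*d/(3 + u) (v(u, d) = (d + d)/(u + 3) = (2*d)/(3 + u) = 2*d/(3 + u))
(0*1 + 1/(10 + v(8, -2)))² = (0*1 + 1/(10 + 2*(-2)/(3 + 8)))² = (0 + 1/(10 + 2*(-2)/11))² = (0 + 1/(10 + 2*(-2)*(1/11)))² = (0 + 1/(10 - 4/11))² = (0 + 1/(106/11))² = (0 + 11/106)² = (11/106)² = 121/11236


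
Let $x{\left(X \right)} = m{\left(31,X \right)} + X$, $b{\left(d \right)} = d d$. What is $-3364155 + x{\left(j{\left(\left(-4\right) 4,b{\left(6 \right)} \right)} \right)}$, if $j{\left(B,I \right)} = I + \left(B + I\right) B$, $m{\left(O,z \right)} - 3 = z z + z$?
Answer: $-3284064$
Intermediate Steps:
$b{\left(d \right)} = d^{2}$
$m{\left(O,z \right)} = 3 + z + z^{2}$ ($m{\left(O,z \right)} = 3 + \left(z z + z\right) = 3 + \left(z^{2} + z\right) = 3 + \left(z + z^{2}\right) = 3 + z + z^{2}$)
$j{\left(B,I \right)} = I + B \left(B + I\right)$
$x{\left(X \right)} = 3 + X^{2} + 2 X$ ($x{\left(X \right)} = \left(3 + X + X^{2}\right) + X = 3 + X^{2} + 2 X$)
$-3364155 + x{\left(j{\left(\left(-4\right) 4,b{\left(6 \right)} \right)} \right)} = -3364155 + \left(3 + \left(6^{2} + \left(\left(-4\right) 4\right)^{2} + \left(-4\right) 4 \cdot 6^{2}\right)^{2} + 2 \left(6^{2} + \left(\left(-4\right) 4\right)^{2} + \left(-4\right) 4 \cdot 6^{2}\right)\right) = -3364155 + \left(3 + \left(36 + \left(-16\right)^{2} - 576\right)^{2} + 2 \left(36 + \left(-16\right)^{2} - 576\right)\right) = -3364155 + \left(3 + \left(36 + 256 - 576\right)^{2} + 2 \left(36 + 256 - 576\right)\right) = -3364155 + \left(3 + \left(-284\right)^{2} + 2 \left(-284\right)\right) = -3364155 + \left(3 + 80656 - 568\right) = -3364155 + 80091 = -3284064$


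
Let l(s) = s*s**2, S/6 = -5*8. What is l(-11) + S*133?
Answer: -33251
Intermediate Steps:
S = -240 (S = 6*(-5*8) = 6*(-40) = -240)
l(s) = s**3
l(-11) + S*133 = (-11)**3 - 240*133 = -1331 - 31920 = -33251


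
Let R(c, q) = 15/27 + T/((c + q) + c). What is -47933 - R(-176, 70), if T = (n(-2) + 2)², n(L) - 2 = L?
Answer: -20275888/423 ≈ -47934.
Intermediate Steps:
n(L) = 2 + L
T = 4 (T = ((2 - 2) + 2)² = (0 + 2)² = 2² = 4)
R(c, q) = 5/9 + 4/(q + 2*c) (R(c, q) = 15/27 + 4/((c + q) + c) = 15*(1/27) + 4/(q + 2*c) = 5/9 + 4/(q + 2*c))
-47933 - R(-176, 70) = -47933 - (36 + 5*70 + 10*(-176))/(9*(70 + 2*(-176))) = -47933 - (36 + 350 - 1760)/(9*(70 - 352)) = -47933 - (-1374)/(9*(-282)) = -47933 - (-1)*(-1374)/(9*282) = -47933 - 1*229/423 = -47933 - 229/423 = -20275888/423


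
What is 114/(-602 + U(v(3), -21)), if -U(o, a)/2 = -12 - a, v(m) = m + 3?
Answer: -57/310 ≈ -0.18387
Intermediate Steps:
v(m) = 3 + m
U(o, a) = 24 + 2*a (U(o, a) = -2*(-12 - a) = 24 + 2*a)
114/(-602 + U(v(3), -21)) = 114/(-602 + (24 + 2*(-21))) = 114/(-602 + (24 - 42)) = 114/(-602 - 18) = 114/(-620) = 114*(-1/620) = -57/310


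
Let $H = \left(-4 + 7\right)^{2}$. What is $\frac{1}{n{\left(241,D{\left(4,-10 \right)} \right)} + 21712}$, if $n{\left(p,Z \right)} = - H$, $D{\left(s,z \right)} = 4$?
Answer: $\frac{1}{21703} \approx 4.6077 \cdot 10^{-5}$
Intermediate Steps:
$H = 9$ ($H = 3^{2} = 9$)
$n{\left(p,Z \right)} = -9$ ($n{\left(p,Z \right)} = \left(-1\right) 9 = -9$)
$\frac{1}{n{\left(241,D{\left(4,-10 \right)} \right)} + 21712} = \frac{1}{-9 + 21712} = \frac{1}{21703}$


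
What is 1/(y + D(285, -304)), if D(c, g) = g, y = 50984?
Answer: 1/50680 ≈ 1.9732e-5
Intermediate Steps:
1/(y + D(285, -304)) = 1/(50984 - 304) = 1/50680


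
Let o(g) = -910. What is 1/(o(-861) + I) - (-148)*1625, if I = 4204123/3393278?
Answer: 105946394530746/440525551 ≈ 2.4050e+5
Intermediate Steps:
I = 600589/484754 (I = 4204123*(1/3393278) = 600589/484754 ≈ 1.2390)
1/(o(-861) + I) - (-148)*1625 = 1/(-910 + 600589/484754) - (-148)*1625 = 1/(-440525551/484754) - 1*(-240500) = -484754/440525551 + 240500 = 105946394530746/440525551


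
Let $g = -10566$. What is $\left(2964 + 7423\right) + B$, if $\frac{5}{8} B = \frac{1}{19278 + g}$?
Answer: $\frac{56557216}{5445} \approx 10387.0$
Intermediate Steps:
$B = \frac{1}{5445}$ ($B = \frac{8}{5 \left(19278 - 10566\right)} = \frac{8}{5 \cdot 8712} = \frac{8}{5} \cdot \frac{1}{8712} = \frac{1}{5445} \approx 0.00018365$)
$\left(2964 + 7423\right) + B = \left(2964 + 7423\right) + \frac{1}{5445} = 10387 + \frac{1}{5445} = \frac{56557216}{5445}$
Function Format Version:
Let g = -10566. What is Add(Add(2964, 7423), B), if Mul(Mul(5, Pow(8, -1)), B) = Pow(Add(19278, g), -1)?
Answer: Rational(56557216, 5445) ≈ 10387.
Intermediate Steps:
B = Rational(1, 5445) (B = Mul(Rational(8, 5), Pow(Add(19278, -10566), -1)) = Mul(Rational(8, 5), Pow(8712, -1)) = Mul(Rational(8, 5), Rational(1, 8712)) = Rational(1, 5445) ≈ 0.00018365)
Add(Add(2964, 7423), B) = Add(Add(2964, 7423), Rational(1, 5445)) = Add(10387, Rational(1, 5445)) = Rational(56557216, 5445)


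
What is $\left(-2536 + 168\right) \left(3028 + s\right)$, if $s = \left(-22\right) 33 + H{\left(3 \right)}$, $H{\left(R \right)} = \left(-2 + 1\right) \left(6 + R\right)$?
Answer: $-5429824$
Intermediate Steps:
$H{\left(R \right)} = -6 - R$ ($H{\left(R \right)} = - (6 + R) = -6 - R$)
$s = -735$ ($s = \left(-22\right) 33 - 9 = -726 - 9 = -735$)
$\left(-2536 + 168\right) \left(3028 + s\right) = \left(-2536 + 168\right) \left(3028 - 735\right) = \left(-2368\right) 2293 = -5429824$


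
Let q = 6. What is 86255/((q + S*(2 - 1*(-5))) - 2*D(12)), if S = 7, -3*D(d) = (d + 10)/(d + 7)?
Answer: 4916535/3179 ≈ 1546.6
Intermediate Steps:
D(d) = -(10 + d)/(3*(7 + d)) (D(d) = -(d + 10)/(3*(d + 7)) = -(10 + d)/(3*(7 + d)))
86255/((q + S*(2 - 1*(-5))) - 2*D(12)) = 86255/((6 + 7*(2 - 1*(-5))) - 2*(-10 - 1*12)/(3*(7 + 12))) = 86255/((6 + 7*(2 + 5)) - 2*(-10 - 12)/(3*19)) = 86255/((6 + 7*7) - 2*(-22)/(3*19)) = 86255/((6 + 49) - 2*(-22/57)) = 86255/(55 + 44/57) = 86255/(3179/57) = 86255*(57/3179) = 4916535/3179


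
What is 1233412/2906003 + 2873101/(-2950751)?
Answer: -4709748432891/8574891258253 ≈ -0.54925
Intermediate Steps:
1233412/2906003 + 2873101/(-2950751) = 1233412*(1/2906003) + 2873101*(-1/2950751) = 1233412/2906003 - 2873101/2950751 = -4709748432891/8574891258253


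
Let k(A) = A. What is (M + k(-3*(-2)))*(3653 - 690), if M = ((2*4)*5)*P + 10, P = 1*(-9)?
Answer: -1019272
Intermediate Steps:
P = -9
M = -350 (M = ((2*4)*5)*(-9) + 10 = (8*5)*(-9) + 10 = 40*(-9) + 10 = -360 + 10 = -350)
(M + k(-3*(-2)))*(3653 - 690) = (-350 - 3*(-2))*(3653 - 690) = (-350 + 6)*2963 = -344*2963 = -1019272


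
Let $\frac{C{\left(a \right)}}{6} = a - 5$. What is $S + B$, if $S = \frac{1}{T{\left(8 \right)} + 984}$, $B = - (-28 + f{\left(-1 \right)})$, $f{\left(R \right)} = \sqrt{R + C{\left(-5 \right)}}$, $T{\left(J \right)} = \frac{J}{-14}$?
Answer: $\frac{192759}{6884} - i \sqrt{61} \approx 28.001 - 7.8102 i$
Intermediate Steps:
$T{\left(J \right)} = - \frac{J}{14}$ ($T{\left(J \right)} = J \left(- \frac{1}{14}\right) = - \frac{J}{14}$)
$C{\left(a \right)} = -30 + 6 a$ ($C{\left(a \right)} = 6 \left(a - 5\right) = 6 \left(-5 + a\right) = -30 + 6 a$)
$f{\left(R \right)} = \sqrt{-60 + R}$ ($f{\left(R \right)} = \sqrt{R + \left(-30 + 6 \left(-5\right)\right)} = \sqrt{R - 60} = \sqrt{-60 + R}$)
$B = 28 - i \sqrt{61}$ ($B = - (-28 + \sqrt{-60 - 1}) = - (-28 + \sqrt{-61}) = - (-28 + i \sqrt{61}) = 28 - i \sqrt{61} \approx 28.0 - 7.8102 i$)
$S = \frac{7}{6884}$ ($S = \frac{1}{\left(- \frac{1}{14}\right) 8 + 984} = \frac{1}{- \frac{4}{7} + 984} = \frac{1}{\frac{6884}{7}} = \frac{7}{6884} \approx 0.0010169$)
$S + B = \frac{7}{6884} + \left(28 - i \sqrt{61}\right) = \frac{192759}{6884} - i \sqrt{61}$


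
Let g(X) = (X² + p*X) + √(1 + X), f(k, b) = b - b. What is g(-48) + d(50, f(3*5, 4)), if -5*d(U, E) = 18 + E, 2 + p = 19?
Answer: 7422/5 + I*√47 ≈ 1484.4 + 6.8557*I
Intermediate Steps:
f(k, b) = 0
p = 17 (p = -2 + 19 = 17)
d(U, E) = -18/5 - E/5 (d(U, E) = -(18 + E)/5 = -18/5 - E/5)
g(X) = X² + √(1 + X) + 17*X (g(X) = (X² + 17*X) + √(1 + X) = X² + √(1 + X) + 17*X)
g(-48) + d(50, f(3*5, 4)) = ((-48)² + √(1 - 48) + 17*(-48)) + (-18/5 - ⅕*0) = (2304 + √(-47) - 816) + (-18/5 + 0) = (2304 + I*√47 - 816) - 18/5 = (1488 + I*√47) - 18/5 = 7422/5 + I*√47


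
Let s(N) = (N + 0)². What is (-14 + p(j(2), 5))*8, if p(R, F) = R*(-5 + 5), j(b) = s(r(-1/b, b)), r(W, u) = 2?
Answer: -112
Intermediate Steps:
s(N) = N²
j(b) = 4 (j(b) = 2² = 4)
p(R, F) = 0 (p(R, F) = R*0 = 0)
(-14 + p(j(2), 5))*8 = (-14 + 0)*8 = -14*8 = -112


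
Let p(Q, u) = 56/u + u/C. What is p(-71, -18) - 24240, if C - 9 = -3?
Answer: -218215/9 ≈ -24246.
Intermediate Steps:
C = 6 (C = 9 - 3 = 6)
p(Q, u) = 56/u + u/6
p(-71, -18) - 24240 = (56/(-18) + (⅙)*(-18)) - 24240 = (56*(-1/18) - 3) - 24240 = (-28/9 - 3) - 24240 = -55/9 - 24240 = -218215/9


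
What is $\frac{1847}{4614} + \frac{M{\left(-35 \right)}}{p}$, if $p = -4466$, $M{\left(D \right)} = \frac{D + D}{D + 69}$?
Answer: $\frac{5013908}{12510861} \approx 0.40076$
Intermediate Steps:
$M{\left(D \right)} = \frac{2 D}{69 + D}$
$\frac{1847}{4614} + \frac{M{\left(-35 \right)}}{p} = \frac{1847}{4614} + \frac{2 \left(-35\right) \frac{1}{69 - 35}}{-4466} = 1847 \cdot \frac{1}{4614} + 2 \left(-35\right) \frac{1}{34} \left(- \frac{1}{4466}\right) = \frac{1847}{4614} + 2 \left(-35\right) \frac{1}{34} \left(- \frac{1}{4466}\right) = \frac{1847}{4614} - - \frac{5}{10846} = \frac{1847}{4614} + \frac{5}{10846} = \frac{5013908}{12510861}$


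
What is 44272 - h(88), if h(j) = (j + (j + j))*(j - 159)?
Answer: 63016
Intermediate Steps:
h(j) = 3*j*(-159 + j) (h(j) = (j + 2*j)*(-159 + j) = (3*j)*(-159 + j) = 3*j*(-159 + j))
44272 - h(88) = 44272 - 3*88*(-159 + 88) = 44272 - 3*88*(-71) = 44272 - 1*(-18744) = 44272 + 18744 = 63016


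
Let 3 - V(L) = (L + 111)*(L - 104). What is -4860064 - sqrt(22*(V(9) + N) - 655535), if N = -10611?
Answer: -4860064 - I*sqrt(638111) ≈ -4.8601e+6 - 798.82*I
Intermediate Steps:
V(L) = 3 - (-104 + L)*(111 + L) (V(L) = 3 - (L + 111)*(L - 104) = 3 - (111 + L)*(-104 + L) = 3 - (-104 + L)*(111 + L))
-4860064 - sqrt(22*(V(9) + N) - 655535) = -4860064 - sqrt(22*((11547 - 1*9**2 - 7*9) - 10611) - 655535) = -4860064 - sqrt(22*((11547 - 1*81 - 63) - 10611) - 655535) = -4860064 - sqrt(22*((11547 - 81 - 63) - 10611) - 655535) = -4860064 - sqrt(22*(11403 - 10611) - 655535) = -4860064 - sqrt(22*792 - 655535) = -4860064 - sqrt(17424 - 655535) = -4860064 - sqrt(-638111) = -4860064 - I*sqrt(638111)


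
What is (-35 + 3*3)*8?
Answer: -208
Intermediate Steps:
(-35 + 3*3)*8 = (-35 + 9)*8 = -26*8 = -208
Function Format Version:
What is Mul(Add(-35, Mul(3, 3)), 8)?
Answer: -208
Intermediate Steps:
Mul(Add(-35, Mul(3, 3)), 8) = Mul(Add(-35, 9), 8) = Mul(-26, 8) = -208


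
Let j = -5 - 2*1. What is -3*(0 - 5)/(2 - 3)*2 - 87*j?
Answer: 579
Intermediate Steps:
j = -7 (j = -5 - 2 = -7)
-3*(0 - 5)/(2 - 3)*2 - 87*j = -3*(0 - 5)/(2 - 3)*2 - 87*(-7) = -(-15)/(-1)*2 + 609 = -(-15)*(-1)*2 + 609 = -3*5*2 + 609 = -15*2 + 609 = -30 + 609 = 579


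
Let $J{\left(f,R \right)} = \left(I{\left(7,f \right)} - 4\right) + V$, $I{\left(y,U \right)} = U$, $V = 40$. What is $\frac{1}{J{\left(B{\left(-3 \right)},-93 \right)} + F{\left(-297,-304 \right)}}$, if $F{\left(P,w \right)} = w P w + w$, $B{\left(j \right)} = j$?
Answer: $- \frac{1}{27447823} \approx -3.6433 \cdot 10^{-8}$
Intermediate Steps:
$J{\left(f,R \right)} = 36 + f$ ($J{\left(f,R \right)} = \left(f - 4\right) + 40 = \left(-4 + f\right) + 40 = 36 + f$)
$F{\left(P,w \right)} = w + P w^{2}$ ($F{\left(P,w \right)} = P w w + w = P w^{2} + w = w + P w^{2}$)
$\frac{1}{J{\left(B{\left(-3 \right)},-93 \right)} + F{\left(-297,-304 \right)}} = \frac{1}{\left(36 - 3\right) - 304 \left(1 - -90288\right)} = \frac{1}{33 - 304 \left(1 + 90288\right)} = \frac{1}{33 - 27447856} = \frac{1}{-27447823} = - \frac{1}{27447823}$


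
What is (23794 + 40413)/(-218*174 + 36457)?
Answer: -64207/1475 ≈ -43.530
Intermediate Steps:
(23794 + 40413)/(-218*174 + 36457) = 64207/(-37932 + 36457) = 64207/(-1475) = 64207*(-1/1475) = -64207/1475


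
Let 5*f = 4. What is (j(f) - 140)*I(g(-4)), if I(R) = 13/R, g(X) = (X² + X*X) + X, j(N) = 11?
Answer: -1677/28 ≈ -59.893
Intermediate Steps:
f = ⅘ (f = (⅕)*4 = ⅘ ≈ 0.80000)
g(X) = X + 2*X² (g(X) = (X² + X²) + X = 2*X² + X = X + 2*X²)
(j(f) - 140)*I(g(-4)) = (11 - 140)*(13/((-4*(1 + 2*(-4))))) = -1677/((-4*(1 - 8))) = -1677/((-4*(-7))) = -1677/28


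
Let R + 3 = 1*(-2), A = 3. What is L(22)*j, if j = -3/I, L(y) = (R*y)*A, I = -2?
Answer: -495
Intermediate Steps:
R = -5 (R = -3 + 1*(-2) = -3 - 2 = -5)
L(y) = -15*y (L(y) = -5*y*3 = -15*y)
j = 3/2 (j = -3/(-2) = -3*(-½) = 3/2 ≈ 1.5000)
L(22)*j = -15*22*(3/2) = -330*3/2 = -495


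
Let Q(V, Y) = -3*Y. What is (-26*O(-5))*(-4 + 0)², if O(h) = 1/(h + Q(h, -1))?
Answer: 208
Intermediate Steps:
O(h) = 1/(3 + h) (O(h) = 1/(h - 3*(-1)) = 1/(h + 3) = 1/(3 + h))
(-26*O(-5))*(-4 + 0)² = (-26/(3 - 5))*(-4 + 0)² = -26/(-2)*(-4)² = -26*(-½)*16 = 13*16 = 208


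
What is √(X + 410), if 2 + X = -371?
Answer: √37 ≈ 6.0828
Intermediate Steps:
X = -373 (X = -2 - 371 = -373)
√(X + 410) = √(-373 + 410) = √37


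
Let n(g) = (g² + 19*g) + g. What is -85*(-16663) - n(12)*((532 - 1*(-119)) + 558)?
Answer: 952099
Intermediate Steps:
n(g) = g² + 20*g
-85*(-16663) - n(12)*((532 - 1*(-119)) + 558) = -85*(-16663) - 12*(20 + 12)*((532 - 1*(-119)) + 558) = 1416355 - 12*32*((532 + 119) + 558) = 1416355 - 384*(651 + 558) = 1416355 - 384*1209 = 1416355 - 1*464256 = 1416355 - 464256 = 952099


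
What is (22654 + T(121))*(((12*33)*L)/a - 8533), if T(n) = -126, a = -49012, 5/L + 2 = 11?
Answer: -2355412877312/12253 ≈ -1.9223e+8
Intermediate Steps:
L = 5/9 (L = 5/(-2 + 11) = 5/9 ≈ 0.55556)
(22654 + T(121))*(((12*33)*L)/a - 8533) = (22654 - 126)*(((12*33)*(5/9))/(-49012) - 8533) = 22528*((396*(5/9))*(-1/49012) - 8533) = 22528*(220*(-1/49012) - 8533) = 22528*(-55/12253 - 8533) = 22528*(-104554904/12253) = -2355412877312/12253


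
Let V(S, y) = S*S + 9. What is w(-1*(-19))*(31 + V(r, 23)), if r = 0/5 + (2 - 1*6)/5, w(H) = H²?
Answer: 366776/25 ≈ 14671.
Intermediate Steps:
r = -⅘ (r = 0*(⅕) + (2 - 6)*(⅕) = 0 - 4*⅕ = 0 - ⅘ = -⅘ ≈ -0.80000)
V(S, y) = 9 + S² (V(S, y) = S² + 9 = 9 + S²)
w(-1*(-19))*(31 + V(r, 23)) = (-1*(-19))²*(31 + (9 + (-⅘)²)) = 19²*(31 + (9 + 16/25)) = 361*(31 + 241/25) = 361*(1016/25) = 366776/25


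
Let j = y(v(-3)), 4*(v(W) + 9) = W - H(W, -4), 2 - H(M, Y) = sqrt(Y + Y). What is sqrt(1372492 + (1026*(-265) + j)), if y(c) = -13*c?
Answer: sqrt(4402941 - 26*I*sqrt(2))/2 ≈ 1049.2 - 0.0043808*I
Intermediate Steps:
H(M, Y) = 2 - sqrt(2)*sqrt(Y) (H(M, Y) = 2 - sqrt(Y + Y) = 2 - sqrt(2*Y) = 2 - sqrt(2)*sqrt(Y))
v(W) = -19/2 + W/4 + I*sqrt(2)/2 (v(W) = -9 + (W - (2 - sqrt(2)*sqrt(-4)))/4 = -9 + (W - (2 - sqrt(2)*2*I))/4 = -9 + (W - (2 - 2*I*sqrt(2)))/4 = -9 + (W + (-2 + 2*I*sqrt(2)))/4 = -9 + (-2 + W + 2*I*sqrt(2))/4 = -9 + (-1/2 + W/4 + I*sqrt(2)/2) = -19/2 + W/4 + I*sqrt(2)/2)
j = 533/4 - 13*I*sqrt(2)/2 (j = -13*(-19/2 + (1/4)*(-3) + I*sqrt(2)/2) = -13*(-19/2 - 3/4 + I*sqrt(2)/2) = -13*(-41/4 + I*sqrt(2)/2) = 533/4 - 13*I*sqrt(2)/2 ≈ 133.25 - 9.1924*I)
sqrt(1372492 + (1026*(-265) + j)) = sqrt(1372492 + (1026*(-265) + (533/4 - 13*I*sqrt(2)/2))) = sqrt(1372492 + (-271890 + (533/4 - 13*I*sqrt(2)/2))) = sqrt(1372492 + (-1087027/4 - 13*I*sqrt(2)/2)) = sqrt(4402941/4 - 13*I*sqrt(2)/2)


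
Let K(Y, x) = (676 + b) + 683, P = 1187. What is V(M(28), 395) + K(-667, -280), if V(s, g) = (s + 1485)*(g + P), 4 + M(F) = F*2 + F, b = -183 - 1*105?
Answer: 2476901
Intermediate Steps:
b = -288 (b = -183 - 105 = -288)
M(F) = -4 + 3*F (M(F) = -4 + (F*2 + F) = -4 + (2*F + F) = -4 + 3*F)
K(Y, x) = 1071 (K(Y, x) = (676 - 288) + 683 = 388 + 683 = 1071)
V(s, g) = (1187 + g)*(1485 + s) (V(s, g) = (s + 1485)*(g + 1187) = (1485 + s)*(1187 + g) = (1187 + g)*(1485 + s))
V(M(28), 395) + K(-667, -280) = (1762695 + 1187*(-4 + 3*28) + 1485*395 + 395*(-4 + 3*28)) + 1071 = (1762695 + 1187*(-4 + 84) + 586575 + 395*(-4 + 84)) + 1071 = (1762695 + 1187*80 + 586575 + 395*80) + 1071 = (1762695 + 94960 + 586575 + 31600) + 1071 = 2475830 + 1071 = 2476901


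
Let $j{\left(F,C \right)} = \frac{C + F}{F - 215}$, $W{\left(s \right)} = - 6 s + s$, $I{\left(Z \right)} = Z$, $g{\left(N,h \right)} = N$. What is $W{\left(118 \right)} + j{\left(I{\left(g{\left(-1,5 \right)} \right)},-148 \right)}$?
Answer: $- \frac{127291}{216} \approx -589.31$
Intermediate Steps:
$W{\left(s \right)} = - 5 s$
$j{\left(F,C \right)} = \frac{C + F}{-215 + F}$
$W{\left(118 \right)} + j{\left(I{\left(g{\left(-1,5 \right)} \right)},-148 \right)} = \left(-5\right) 118 + \frac{-148 - 1}{-215 - 1} = -590 + \frac{1}{-216} \left(-149\right) = -590 - - \frac{149}{216} = -590 + \frac{149}{216} = - \frac{127291}{216}$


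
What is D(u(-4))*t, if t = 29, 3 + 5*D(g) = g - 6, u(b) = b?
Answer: -377/5 ≈ -75.400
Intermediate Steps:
D(g) = -9/5 + g/5 (D(g) = -⅗ + (g - 6)/5 = -⅗ + (-6 + g)/5 = -⅗ + (-6/5 + g/5) = -9/5 + g/5)
D(u(-4))*t = (-9/5 + (⅕)*(-4))*29 = (-9/5 - ⅘)*29 = -13/5*29 = -377/5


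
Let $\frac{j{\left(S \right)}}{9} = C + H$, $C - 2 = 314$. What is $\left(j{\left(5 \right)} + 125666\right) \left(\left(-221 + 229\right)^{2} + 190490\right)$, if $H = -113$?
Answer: $24294301122$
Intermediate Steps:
$C = 316$ ($C = 2 + 314 = 316$)
$j{\left(S \right)} = 1827$ ($j{\left(S \right)} = 9 \left(316 - 113\right) = 9 \cdot 203 = 1827$)
$\left(j{\left(5 \right)} + 125666\right) \left(\left(-221 + 229\right)^{2} + 190490\right) = \left(1827 + 125666\right) \left(\left(-221 + 229\right)^{2} + 190490\right) = 127493 \left(8^{2} + 190490\right) = 127493 \left(64 + 190490\right) = 127493 \cdot 190554 = 24294301122$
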